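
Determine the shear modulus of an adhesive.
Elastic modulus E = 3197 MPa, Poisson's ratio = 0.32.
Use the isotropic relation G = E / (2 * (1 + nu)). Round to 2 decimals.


G = 3197 / (2*(1+0.32)) = 3197 / 2.64
= 1210.98 MPa

1210.98


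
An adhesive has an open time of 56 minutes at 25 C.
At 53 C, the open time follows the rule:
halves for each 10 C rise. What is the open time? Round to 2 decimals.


Factor = 2^((53-25)/10) = 6.9644
Open time = 56 / 6.9644 = 8.04 min

8.04


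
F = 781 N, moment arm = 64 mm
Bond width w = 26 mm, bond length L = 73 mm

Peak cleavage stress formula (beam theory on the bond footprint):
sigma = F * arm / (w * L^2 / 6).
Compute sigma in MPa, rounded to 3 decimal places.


sigma = (781 * 64) / (26 * 5329 / 6)
= 49984 * 6 / 138554
= 299904 / 138554
= 2.165 MPa

2.165


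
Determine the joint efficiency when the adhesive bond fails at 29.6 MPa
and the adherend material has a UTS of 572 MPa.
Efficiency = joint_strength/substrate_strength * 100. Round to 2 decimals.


Joint efficiency = 29.6 / 572 * 100
= 5.17%

5.17


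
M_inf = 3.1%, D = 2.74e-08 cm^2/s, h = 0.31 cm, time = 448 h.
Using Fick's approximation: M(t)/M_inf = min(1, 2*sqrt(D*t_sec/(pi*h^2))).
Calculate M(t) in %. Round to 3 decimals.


t = 1612800 s
ratio = min(1, 2*sqrt(2.74e-08*1612800/(pi*0.0961)))
= 0.765172
M(t) = 3.1 * 0.765172 = 2.372%

2.372


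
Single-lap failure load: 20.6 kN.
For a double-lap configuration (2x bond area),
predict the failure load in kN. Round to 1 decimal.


Failure load = 20.6 * 2 = 41.2 kN

41.2


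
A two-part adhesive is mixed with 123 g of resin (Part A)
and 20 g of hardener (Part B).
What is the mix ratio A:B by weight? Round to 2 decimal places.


Mix ratio = mass_A / mass_B
= 123 / 20
= 6.15

6.15


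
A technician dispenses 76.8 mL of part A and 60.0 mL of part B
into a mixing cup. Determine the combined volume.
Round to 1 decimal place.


Combined volume = 76.8 + 60.0
= 136.8 mL

136.8


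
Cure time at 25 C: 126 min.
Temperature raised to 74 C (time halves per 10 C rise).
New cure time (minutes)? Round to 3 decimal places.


Acceleration factor = 2^(49/10) = 29.8571
New time = 126 / 29.8571 = 4.220 min

4.220


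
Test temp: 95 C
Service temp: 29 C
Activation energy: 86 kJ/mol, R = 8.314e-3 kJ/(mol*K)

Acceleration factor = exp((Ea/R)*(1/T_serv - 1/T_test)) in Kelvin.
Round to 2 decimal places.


AF = exp((86/0.008314)*(1/302.15 - 1/368.15))
= 462.85

462.85


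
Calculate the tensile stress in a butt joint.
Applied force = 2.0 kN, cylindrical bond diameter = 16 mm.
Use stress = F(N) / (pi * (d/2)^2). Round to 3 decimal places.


A = pi * 8.0^2 = 201.0619 mm^2
sigma = 2000.0 / 201.0619 = 9.947 MPa

9.947


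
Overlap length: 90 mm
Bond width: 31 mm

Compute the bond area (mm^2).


Bond area = 90 * 31 = 2790 mm^2

2790


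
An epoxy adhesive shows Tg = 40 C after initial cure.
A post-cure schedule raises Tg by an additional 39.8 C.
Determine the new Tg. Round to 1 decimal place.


New Tg = 40 + 39.8
= 79.8 C

79.8


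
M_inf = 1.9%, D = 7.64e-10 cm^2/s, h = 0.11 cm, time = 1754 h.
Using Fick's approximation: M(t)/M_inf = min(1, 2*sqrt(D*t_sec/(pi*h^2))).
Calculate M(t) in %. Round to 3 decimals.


t = 6314400 s
ratio = min(1, 2*sqrt(7.64e-10*6314400/(pi*0.0121)))
= 0.712484
M(t) = 1.9 * 0.712484 = 1.354%

1.354


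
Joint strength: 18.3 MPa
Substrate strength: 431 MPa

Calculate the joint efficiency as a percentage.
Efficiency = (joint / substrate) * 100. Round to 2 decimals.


Efficiency = (18.3 / 431) * 100 = 4.25%

4.25


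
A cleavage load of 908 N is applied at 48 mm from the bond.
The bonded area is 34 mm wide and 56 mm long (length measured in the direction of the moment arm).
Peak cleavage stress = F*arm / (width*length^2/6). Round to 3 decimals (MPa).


Moment = 908 * 48 = 43584 N*mm
Section modulus = 34 * 3136 / 6 = 106624 / 6 mm^3
Stress = 43584 / (106624 / 6) = 261504 / 106624
= 2.453 MPa

2.453


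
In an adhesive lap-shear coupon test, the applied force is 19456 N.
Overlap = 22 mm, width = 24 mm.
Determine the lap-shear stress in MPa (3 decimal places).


stress = F / (overlap * width)
= 19456 / (22 * 24)
= 36.848 MPa

36.848


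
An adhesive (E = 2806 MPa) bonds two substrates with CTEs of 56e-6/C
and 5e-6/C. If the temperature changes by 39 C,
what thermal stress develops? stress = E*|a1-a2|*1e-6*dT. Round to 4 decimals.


Stress = 2806 * |56 - 5| * 1e-6 * 39
= 5.5811 MPa

5.5811


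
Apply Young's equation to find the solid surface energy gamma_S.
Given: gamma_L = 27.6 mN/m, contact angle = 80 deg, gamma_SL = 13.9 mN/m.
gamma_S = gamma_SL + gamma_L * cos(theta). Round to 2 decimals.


theta_rad = 80 * pi/180 = 1.396263
gamma_S = 13.9 + 27.6 * cos(1.396263)
= 18.69 mN/m

18.69


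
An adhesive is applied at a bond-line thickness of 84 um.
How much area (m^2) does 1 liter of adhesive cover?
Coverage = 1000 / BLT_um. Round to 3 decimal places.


Coverage = 1000 / 84 = 11.905 m^2

11.905


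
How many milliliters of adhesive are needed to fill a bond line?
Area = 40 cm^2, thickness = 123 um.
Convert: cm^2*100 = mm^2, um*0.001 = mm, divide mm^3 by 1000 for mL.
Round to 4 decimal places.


= (40 * 100) * (123 * 0.001) / 1000
= 0.4920 mL

0.4920


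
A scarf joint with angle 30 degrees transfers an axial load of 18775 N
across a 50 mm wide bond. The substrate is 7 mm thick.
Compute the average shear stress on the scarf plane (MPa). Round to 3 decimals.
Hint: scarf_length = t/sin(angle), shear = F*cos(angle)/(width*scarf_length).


scarf_length = 7 / sin(30 deg) = 14.0000 mm
cos(30 deg) = 0.866025
shear stress = 18775 * 0.866025 / (50 * 14.0000)
= 23.228 MPa

23.228


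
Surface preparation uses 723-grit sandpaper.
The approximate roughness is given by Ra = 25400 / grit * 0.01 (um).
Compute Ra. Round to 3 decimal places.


Ra = 25400 / 723 * 0.01
= 254 / 723
= 0.351 um

0.351


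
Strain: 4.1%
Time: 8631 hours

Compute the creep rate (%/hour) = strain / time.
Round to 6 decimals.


Creep rate = 4.1 / 8631
= 0.000475 %/h

0.000475


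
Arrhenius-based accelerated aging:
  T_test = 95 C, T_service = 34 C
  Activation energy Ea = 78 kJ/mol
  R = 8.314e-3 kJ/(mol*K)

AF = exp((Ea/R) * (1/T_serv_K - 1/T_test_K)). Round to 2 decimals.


T_test_K = 368.15, T_serv_K = 307.15
AF = exp((78/8.314e-3) * (1/307.15 - 1/368.15))
= 157.75

157.75


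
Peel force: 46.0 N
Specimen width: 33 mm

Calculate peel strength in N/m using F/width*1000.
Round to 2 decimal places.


Peel strength = 46.0 / 33 * 1000 = 1393.94 N/m

1393.94


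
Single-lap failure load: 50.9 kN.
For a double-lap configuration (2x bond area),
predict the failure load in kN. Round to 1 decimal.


Failure load = 50.9 * 2 = 101.8 kN

101.8


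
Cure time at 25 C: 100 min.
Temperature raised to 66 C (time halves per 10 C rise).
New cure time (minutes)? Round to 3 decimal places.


Acceleration factor = 2^(41/10) = 17.1484
New time = 100 / 17.1484 = 5.831 min

5.831


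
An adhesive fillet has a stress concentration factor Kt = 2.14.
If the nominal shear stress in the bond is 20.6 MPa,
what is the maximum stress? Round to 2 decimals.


Max stress = 20.6 * 2.14 = 44.08 MPa

44.08


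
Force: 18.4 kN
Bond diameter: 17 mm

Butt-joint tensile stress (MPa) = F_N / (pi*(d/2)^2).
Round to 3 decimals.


F_N = 18.4 * 1000 = 18400.0 N
A = pi*(8.5)^2 = 226.9801 mm^2
stress = 18400.0 / 226.9801 = 81.064 MPa

81.064


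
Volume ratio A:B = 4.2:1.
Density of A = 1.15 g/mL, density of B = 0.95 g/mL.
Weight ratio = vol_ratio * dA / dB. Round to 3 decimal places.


Wt ratio = 4.2 * 1.15 / 0.95
= 5.084

5.084


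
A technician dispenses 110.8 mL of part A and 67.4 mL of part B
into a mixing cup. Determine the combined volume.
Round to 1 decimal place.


Combined volume = 110.8 + 67.4
= 178.2 mL

178.2


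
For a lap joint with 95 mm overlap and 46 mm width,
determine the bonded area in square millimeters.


Area = 95 * 46 = 4370 mm^2

4370


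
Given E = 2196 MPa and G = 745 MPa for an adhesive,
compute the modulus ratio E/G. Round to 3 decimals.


E/G ratio = 2196 / 745 = 2.948

2.948


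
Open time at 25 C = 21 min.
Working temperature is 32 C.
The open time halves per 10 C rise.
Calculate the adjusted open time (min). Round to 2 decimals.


factor = 2^((32 - 25) / 10) = 1.6245
ot = 21 / 1.6245 = 12.93 min

12.93


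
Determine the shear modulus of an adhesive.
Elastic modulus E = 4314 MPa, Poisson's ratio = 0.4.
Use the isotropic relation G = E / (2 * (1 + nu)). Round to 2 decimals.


G = 4314 / (2*(1+0.4)) = 4314 / 2.80
= 1540.71 MPa

1540.71


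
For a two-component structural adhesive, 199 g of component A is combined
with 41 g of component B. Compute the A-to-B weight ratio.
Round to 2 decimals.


Weight ratio A:B = 199 / 41
= 4.85

4.85


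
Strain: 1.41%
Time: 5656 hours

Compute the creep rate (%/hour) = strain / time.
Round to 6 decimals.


Creep rate = 1.41 / 5656
= 0.000249 %/h

0.000249


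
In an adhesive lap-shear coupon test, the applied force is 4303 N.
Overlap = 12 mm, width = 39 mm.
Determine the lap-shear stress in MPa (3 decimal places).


stress = F / (overlap * width)
= 4303 / (12 * 39)
= 9.194 MPa

9.194


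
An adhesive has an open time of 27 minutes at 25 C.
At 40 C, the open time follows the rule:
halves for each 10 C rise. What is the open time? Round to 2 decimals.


Factor = 2^((40-25)/10) = 2.8284
Open time = 27 / 2.8284 = 9.55 min

9.55


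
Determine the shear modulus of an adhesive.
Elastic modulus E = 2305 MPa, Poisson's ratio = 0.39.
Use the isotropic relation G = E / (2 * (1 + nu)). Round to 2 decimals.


G = 2305 / (2*(1+0.39)) = 2305 / 2.78
= 829.14 MPa

829.14


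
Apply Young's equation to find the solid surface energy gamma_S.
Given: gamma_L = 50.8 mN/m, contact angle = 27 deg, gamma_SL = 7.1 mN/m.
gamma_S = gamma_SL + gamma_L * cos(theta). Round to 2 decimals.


theta_rad = 27 * pi/180 = 0.471239
gamma_S = 7.1 + 50.8 * cos(0.471239)
= 52.36 mN/m

52.36


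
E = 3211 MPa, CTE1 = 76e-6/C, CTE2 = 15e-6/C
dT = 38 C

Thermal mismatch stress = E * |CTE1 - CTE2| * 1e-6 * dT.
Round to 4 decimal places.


= 3211 * 61e-6 * 38
= 7.4431 MPa

7.4431


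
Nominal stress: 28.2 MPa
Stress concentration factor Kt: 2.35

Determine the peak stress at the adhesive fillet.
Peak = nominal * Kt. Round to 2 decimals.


Peak stress = 28.2 * 2.35
= 66.27 MPa

66.27


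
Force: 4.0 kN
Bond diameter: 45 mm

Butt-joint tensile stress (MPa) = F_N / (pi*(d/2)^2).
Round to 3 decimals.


F_N = 4.0 * 1000 = 4000.0 N
A = pi*(22.5)^2 = 1590.4313 mm^2
stress = 4000.0 / 1590.4313 = 2.515 MPa

2.515


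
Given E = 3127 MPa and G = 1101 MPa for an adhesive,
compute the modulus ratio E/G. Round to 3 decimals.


E/G ratio = 3127 / 1101 = 2.840

2.840


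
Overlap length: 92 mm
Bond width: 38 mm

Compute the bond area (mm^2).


Bond area = 92 * 38 = 3496 mm^2

3496


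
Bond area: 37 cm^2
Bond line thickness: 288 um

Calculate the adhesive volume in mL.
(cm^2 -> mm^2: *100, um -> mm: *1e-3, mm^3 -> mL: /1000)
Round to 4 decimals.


V = 37*100 * 288*1e-3 / 1000
= 1.0656 mL

1.0656


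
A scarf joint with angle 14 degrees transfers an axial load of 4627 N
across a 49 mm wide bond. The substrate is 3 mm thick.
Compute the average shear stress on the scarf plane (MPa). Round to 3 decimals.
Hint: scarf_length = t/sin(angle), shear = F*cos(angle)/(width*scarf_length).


scarf_length = 3 / sin(14 deg) = 12.4007 mm
cos(14 deg) = 0.970296
shear stress = 4627 * 0.970296 / (49 * 12.4007)
= 7.389 MPa

7.389


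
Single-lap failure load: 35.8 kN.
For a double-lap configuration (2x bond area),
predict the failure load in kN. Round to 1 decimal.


Failure load = 35.8 * 2 = 71.6 kN

71.6


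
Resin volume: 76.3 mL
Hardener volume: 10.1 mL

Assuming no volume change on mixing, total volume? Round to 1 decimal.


V_total = 76.3 + 10.1 = 86.4 mL

86.4


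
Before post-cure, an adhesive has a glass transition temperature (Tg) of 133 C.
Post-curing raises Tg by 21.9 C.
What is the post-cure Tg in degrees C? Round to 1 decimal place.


Tg_post = Tg_base + delta_Tg
= 133 + 21.9
= 154.9 C

154.9


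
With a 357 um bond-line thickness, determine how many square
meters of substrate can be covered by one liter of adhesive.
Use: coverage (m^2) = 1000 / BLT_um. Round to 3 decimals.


Coverage = 1000 / 357 = 2.801 m^2

2.801


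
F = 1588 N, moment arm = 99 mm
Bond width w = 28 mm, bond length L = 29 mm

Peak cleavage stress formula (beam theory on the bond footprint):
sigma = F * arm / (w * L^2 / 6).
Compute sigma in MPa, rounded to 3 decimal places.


sigma = (1588 * 99) / (28 * 841 / 6)
= 157212 * 6 / 23548
= 943272 / 23548
= 40.057 MPa

40.057


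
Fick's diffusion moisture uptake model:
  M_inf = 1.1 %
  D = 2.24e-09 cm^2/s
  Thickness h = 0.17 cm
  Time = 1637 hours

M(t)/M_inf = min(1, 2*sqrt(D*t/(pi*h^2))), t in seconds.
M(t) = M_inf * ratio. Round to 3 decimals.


t_sec = 1637 * 3600 = 5893200
ratio = 2*sqrt(2.24e-09*5893200/(pi*0.17^2))
= min(1, 0.762616)
= 0.762616
M(t) = 1.1 * 0.762616 = 0.839 %

0.839


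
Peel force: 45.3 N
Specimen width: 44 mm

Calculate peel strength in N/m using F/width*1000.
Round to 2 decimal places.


Peel strength = 45.3 / 44 * 1000 = 1029.55 N/m

1029.55


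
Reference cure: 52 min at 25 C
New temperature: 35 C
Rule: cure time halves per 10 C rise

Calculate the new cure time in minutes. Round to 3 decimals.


factor = 2^((35-25)/10) = 2.0000
t_new = 52 / 2.0000 = 26.000 min

26.000


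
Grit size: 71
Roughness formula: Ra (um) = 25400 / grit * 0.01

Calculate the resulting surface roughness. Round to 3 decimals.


Ra = 25400 / 71 * 0.01
= 3.577 um

3.577


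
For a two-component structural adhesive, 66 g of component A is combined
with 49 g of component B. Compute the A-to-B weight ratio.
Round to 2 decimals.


Weight ratio A:B = 66 / 49
= 1.35

1.35


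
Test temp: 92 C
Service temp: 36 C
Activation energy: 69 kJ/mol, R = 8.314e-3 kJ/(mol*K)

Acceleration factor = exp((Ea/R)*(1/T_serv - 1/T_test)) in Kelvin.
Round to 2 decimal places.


AF = exp((69/0.008314)*(1/309.15 - 1/365.15))
= 61.38

61.38


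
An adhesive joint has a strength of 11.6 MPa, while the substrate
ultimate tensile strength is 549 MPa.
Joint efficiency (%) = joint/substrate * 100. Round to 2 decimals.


Efficiency = 11.6 / 549 * 100
= 2.11%

2.11


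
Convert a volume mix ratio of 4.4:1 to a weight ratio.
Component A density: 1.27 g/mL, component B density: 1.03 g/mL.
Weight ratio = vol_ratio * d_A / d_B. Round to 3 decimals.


= 4.4 * 1.27 / 1.03 = 5.425

5.425


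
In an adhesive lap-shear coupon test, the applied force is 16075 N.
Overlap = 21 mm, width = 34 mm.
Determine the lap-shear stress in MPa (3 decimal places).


stress = F / (overlap * width)
= 16075 / (21 * 34)
= 22.514 MPa

22.514


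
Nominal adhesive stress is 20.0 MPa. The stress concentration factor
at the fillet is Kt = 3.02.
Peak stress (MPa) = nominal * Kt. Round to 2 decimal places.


Peak = 20.0 * 3.02 = 60.40 MPa

60.40


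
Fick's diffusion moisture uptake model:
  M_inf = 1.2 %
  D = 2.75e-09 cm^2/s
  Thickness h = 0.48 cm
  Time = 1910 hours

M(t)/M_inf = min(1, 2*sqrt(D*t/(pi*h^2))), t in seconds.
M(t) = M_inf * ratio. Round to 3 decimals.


t_sec = 1910 * 3600 = 6876000
ratio = 2*sqrt(2.75e-09*6876000/(pi*0.48^2))
= min(1, 0.323257)
= 0.323257
M(t) = 1.2 * 0.323257 = 0.388 %

0.388


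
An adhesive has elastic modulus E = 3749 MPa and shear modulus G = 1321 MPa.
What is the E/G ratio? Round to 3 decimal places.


E/G = 3749 / 1321 = 2.838

2.838


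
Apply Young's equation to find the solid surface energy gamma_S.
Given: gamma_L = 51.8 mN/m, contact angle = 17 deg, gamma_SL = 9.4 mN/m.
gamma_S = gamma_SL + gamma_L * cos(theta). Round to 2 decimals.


theta_rad = 17 * pi/180 = 0.296706
gamma_S = 9.4 + 51.8 * cos(0.296706)
= 58.94 mN/m

58.94


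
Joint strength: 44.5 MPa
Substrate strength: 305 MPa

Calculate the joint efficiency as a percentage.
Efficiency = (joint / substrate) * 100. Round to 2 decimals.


Efficiency = (44.5 / 305) * 100 = 14.59%

14.59


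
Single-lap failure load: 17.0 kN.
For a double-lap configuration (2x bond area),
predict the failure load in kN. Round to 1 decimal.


Failure load = 17.0 * 2 = 34.0 kN

34.0


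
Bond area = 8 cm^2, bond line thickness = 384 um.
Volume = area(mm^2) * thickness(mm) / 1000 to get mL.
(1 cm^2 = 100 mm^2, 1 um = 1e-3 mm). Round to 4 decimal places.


area_mm2 = 8 * 100 = 800
blt_mm = 384 * 1e-3 = 0.384
vol_mm3 = 800 * 0.384 = 307.2
vol_mL = 307.2 / 1000 = 0.3072 mL

0.3072


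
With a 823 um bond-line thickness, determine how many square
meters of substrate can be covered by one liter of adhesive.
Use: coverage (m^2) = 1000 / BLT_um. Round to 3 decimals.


Coverage = 1000 / 823 = 1.215 m^2

1.215


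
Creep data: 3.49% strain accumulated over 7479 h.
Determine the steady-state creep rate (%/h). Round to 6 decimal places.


Rate = 3.49 / 7479 = 0.000467 %/h

0.000467


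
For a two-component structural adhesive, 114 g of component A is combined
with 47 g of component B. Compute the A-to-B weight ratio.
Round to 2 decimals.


Weight ratio A:B = 114 / 47
= 2.43

2.43


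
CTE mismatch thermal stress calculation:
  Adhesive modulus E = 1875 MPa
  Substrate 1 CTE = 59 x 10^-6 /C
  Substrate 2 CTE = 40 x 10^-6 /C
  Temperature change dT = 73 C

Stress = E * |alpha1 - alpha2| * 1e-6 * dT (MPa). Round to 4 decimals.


delta_alpha = |59 - 40| = 19 x 10^-6/C
Stress = 1875 * 19e-6 * 73
= 2.6006 MPa

2.6006


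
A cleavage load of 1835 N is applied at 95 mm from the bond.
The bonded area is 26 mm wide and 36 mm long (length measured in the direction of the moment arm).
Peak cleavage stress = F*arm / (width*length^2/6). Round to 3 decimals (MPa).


Moment = 1835 * 95 = 174325 N*mm
Section modulus = 26 * 1296 / 6 = 33696 / 6 mm^3
Stress = 174325 / (33696 / 6) = 1045950 / 33696
= 31.041 MPa

31.041


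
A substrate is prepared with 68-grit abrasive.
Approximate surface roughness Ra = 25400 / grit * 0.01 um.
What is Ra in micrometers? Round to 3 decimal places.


Ra = 25400 / 68 * 0.01 = 3.735 um

3.735


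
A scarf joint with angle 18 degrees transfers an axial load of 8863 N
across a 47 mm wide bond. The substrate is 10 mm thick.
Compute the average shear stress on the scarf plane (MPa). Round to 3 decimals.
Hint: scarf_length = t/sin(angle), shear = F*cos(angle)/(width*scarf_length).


scarf_length = 10 / sin(18 deg) = 32.3607 mm
cos(18 deg) = 0.951057
shear stress = 8863 * 0.951057 / (47 * 32.3607)
= 5.542 MPa

5.542


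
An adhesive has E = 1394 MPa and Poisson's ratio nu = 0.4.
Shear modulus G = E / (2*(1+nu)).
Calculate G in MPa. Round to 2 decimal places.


G = 1394 / (2*(1+0.4))
= 1394 / 2.80
= 497.86 MPa

497.86


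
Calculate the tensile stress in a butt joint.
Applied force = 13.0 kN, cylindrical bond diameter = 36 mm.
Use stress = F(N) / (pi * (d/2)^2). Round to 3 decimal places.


A = pi * 18.0^2 = 1017.8760 mm^2
sigma = 13000.0 / 1017.8760 = 12.772 MPa

12.772


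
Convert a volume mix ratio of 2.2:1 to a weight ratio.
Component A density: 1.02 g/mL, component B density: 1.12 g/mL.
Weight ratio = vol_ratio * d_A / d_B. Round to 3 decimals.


= 2.2 * 1.02 / 1.12 = 2.004

2.004


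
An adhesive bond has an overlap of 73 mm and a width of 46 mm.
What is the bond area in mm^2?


Bond area = overlap * width
= 73 * 46
= 3358 mm^2

3358


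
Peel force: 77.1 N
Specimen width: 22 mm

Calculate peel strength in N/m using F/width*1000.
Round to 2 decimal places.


Peel strength = 77.1 / 22 * 1000 = 3504.55 N/m

3504.55


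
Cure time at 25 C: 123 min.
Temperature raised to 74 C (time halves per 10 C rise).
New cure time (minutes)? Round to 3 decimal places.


Acceleration factor = 2^(49/10) = 29.8571
New time = 123 / 29.8571 = 4.120 min

4.120


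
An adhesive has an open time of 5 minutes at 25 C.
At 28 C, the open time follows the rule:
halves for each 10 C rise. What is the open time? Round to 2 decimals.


Factor = 2^((28-25)/10) = 1.2311
Open time = 5 / 1.2311 = 4.06 min

4.06


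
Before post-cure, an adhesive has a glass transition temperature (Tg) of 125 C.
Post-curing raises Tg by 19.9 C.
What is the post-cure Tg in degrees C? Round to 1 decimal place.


Tg_post = Tg_base + delta_Tg
= 125 + 19.9
= 144.9 C

144.9


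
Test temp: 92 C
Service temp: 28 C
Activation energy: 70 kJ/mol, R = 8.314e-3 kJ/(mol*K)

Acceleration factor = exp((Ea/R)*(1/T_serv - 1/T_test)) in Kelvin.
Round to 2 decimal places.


AF = exp((70/0.008314)*(1/301.15 - 1/365.15))
= 134.32

134.32


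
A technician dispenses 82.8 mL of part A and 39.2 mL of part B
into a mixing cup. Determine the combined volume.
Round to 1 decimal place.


Combined volume = 82.8 + 39.2
= 122.0 mL

122.0


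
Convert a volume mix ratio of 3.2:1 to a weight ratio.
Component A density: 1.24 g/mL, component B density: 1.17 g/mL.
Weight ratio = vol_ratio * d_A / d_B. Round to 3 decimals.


= 3.2 * 1.24 / 1.17 = 3.391

3.391


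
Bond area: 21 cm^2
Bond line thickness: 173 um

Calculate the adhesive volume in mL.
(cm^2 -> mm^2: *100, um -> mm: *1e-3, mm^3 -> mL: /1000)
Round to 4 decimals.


V = 21*100 * 173*1e-3 / 1000
= 0.3633 mL

0.3633


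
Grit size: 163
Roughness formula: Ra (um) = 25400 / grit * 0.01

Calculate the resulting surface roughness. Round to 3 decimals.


Ra = 25400 / 163 * 0.01
= 1.558 um

1.558


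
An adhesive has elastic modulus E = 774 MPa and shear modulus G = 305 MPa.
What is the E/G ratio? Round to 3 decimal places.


E/G = 774 / 305 = 2.538

2.538


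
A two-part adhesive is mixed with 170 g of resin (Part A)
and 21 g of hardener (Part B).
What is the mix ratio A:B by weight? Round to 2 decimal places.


Mix ratio = mass_A / mass_B
= 170 / 21
= 8.10

8.10


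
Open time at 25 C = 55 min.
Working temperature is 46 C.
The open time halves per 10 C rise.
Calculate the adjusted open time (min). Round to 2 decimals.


factor = 2^((46 - 25) / 10) = 4.2871
ot = 55 / 4.2871 = 12.83 min

12.83


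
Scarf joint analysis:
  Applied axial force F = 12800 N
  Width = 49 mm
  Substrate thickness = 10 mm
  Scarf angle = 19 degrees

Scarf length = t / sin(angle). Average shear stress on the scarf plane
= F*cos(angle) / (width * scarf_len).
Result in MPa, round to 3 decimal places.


Scarf length = 10 / sin(19 deg) = 30.7155 mm
cos(19 deg) = 0.945519
Shear = 12800 * 0.945519 / (49 * 30.7155)
= 8.041 MPa

8.041


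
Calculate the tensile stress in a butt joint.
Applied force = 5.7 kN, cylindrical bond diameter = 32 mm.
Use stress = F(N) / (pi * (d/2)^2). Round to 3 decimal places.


A = pi * 16.0^2 = 804.2477 mm^2
sigma = 5700.0 / 804.2477 = 7.087 MPa

7.087


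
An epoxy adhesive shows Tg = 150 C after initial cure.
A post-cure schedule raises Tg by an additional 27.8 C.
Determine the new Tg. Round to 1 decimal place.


New Tg = 150 + 27.8
= 177.8 C

177.8


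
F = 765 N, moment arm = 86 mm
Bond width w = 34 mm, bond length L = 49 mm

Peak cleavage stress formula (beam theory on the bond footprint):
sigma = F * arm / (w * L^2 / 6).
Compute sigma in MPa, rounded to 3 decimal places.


sigma = (765 * 86) / (34 * 2401 / 6)
= 65790 * 6 / 81634
= 394740 / 81634
= 4.835 MPa

4.835


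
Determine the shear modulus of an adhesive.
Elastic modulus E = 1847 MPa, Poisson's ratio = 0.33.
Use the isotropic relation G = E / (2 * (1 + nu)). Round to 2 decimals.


G = 1847 / (2*(1+0.33)) = 1847 / 2.66
= 694.36 MPa

694.36


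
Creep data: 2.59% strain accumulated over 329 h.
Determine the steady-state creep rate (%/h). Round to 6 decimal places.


Rate = 2.59 / 329 = 0.007872 %/h

0.007872


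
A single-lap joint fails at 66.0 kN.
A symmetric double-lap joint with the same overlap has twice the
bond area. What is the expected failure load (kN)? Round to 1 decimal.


Double-lap load = 2 * 66.0 = 132.0 kN

132.0


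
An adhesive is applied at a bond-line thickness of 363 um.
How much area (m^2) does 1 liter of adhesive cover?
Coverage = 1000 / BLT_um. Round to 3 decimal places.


Coverage = 1000 / 363 = 2.755 m^2

2.755


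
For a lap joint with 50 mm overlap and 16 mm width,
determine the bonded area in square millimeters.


Area = 50 * 16 = 800 mm^2

800


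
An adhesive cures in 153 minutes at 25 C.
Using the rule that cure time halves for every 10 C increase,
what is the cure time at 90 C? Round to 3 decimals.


Factor = 2^((90 - 25) / 10) = 90.5097
Cure time = 153 / 90.5097
= 1.690 minutes

1.690


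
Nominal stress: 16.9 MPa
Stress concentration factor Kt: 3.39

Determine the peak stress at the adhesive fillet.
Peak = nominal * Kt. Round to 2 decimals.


Peak stress = 16.9 * 3.39
= 57.29 MPa

57.29


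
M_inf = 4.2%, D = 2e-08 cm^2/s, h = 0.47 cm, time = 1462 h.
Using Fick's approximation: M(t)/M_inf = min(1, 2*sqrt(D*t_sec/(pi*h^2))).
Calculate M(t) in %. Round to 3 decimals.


t = 5263200 s
ratio = min(1, 2*sqrt(2e-08*5263200/(pi*0.2209)))
= 0.778928
M(t) = 4.2 * 0.778928 = 3.271%

3.271


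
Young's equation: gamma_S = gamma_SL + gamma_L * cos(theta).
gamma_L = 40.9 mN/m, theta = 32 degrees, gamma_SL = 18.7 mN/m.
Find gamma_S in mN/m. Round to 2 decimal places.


cos(32 deg) = 0.848048
gamma_S = 18.7 + 40.9 * 0.848048
= 53.39 mN/m

53.39


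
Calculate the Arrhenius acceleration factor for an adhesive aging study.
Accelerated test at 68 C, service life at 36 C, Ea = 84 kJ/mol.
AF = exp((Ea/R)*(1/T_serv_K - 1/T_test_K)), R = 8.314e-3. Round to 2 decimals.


T_test = 341.15 K, T_serv = 309.15 K
Ea/R = 84 / 0.008314 = 10103.44
AF = exp(10103.44 * (1/309.15 - 1/341.15))
= 21.45

21.45


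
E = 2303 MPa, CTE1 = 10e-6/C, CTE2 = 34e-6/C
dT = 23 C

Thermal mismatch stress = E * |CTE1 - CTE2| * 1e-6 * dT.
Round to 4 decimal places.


= 2303 * 24e-6 * 23
= 1.2713 MPa

1.2713


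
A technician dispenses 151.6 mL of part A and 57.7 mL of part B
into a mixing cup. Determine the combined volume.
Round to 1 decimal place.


Combined volume = 151.6 + 57.7
= 209.3 mL

209.3


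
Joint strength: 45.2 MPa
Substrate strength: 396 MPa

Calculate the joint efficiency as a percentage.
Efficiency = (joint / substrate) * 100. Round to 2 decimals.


Efficiency = (45.2 / 396) * 100 = 11.41%

11.41


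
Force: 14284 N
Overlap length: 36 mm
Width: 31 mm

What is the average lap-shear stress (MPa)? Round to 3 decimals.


Average shear stress = F / (overlap * width)
= 14284 / (36 * 31)
= 12.799 MPa

12.799


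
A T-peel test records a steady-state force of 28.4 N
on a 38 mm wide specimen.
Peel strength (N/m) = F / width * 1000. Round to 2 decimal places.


Peel strength = 28.4 / 38 * 1000
= 747.37 N/m

747.37


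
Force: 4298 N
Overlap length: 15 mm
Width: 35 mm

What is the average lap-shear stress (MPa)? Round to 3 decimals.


Average shear stress = F / (overlap * width)
= 4298 / (15 * 35)
= 8.187 MPa

8.187


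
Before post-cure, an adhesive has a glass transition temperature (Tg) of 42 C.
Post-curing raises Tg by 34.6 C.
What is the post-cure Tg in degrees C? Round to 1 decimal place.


Tg_post = Tg_base + delta_Tg
= 42 + 34.6
= 76.6 C

76.6


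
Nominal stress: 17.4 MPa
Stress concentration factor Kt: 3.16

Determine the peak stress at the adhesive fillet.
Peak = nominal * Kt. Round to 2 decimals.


Peak stress = 17.4 * 3.16
= 54.98 MPa

54.98


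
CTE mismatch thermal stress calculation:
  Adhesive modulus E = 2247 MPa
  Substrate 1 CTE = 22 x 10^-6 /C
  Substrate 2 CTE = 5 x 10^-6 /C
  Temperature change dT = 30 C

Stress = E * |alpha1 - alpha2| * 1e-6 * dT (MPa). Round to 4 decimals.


delta_alpha = |22 - 5| = 17 x 10^-6/C
Stress = 2247 * 17e-6 * 30
= 1.1460 MPa

1.1460


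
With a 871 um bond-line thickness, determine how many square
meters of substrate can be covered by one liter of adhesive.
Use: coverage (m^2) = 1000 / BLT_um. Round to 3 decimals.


Coverage = 1000 / 871 = 1.148 m^2

1.148


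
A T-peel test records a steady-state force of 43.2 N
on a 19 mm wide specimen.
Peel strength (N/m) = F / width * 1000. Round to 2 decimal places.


Peel strength = 43.2 / 19 * 1000
= 2273.68 N/m

2273.68


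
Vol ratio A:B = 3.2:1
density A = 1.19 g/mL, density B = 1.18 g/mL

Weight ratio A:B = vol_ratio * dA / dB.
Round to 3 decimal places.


Weight ratio = 3.2 * 1.19 / 1.18
= 3.227

3.227


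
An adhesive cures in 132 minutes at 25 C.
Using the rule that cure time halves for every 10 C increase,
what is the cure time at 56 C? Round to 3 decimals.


Factor = 2^((56 - 25) / 10) = 8.5742
Cure time = 132 / 8.5742
= 15.395 minutes

15.395


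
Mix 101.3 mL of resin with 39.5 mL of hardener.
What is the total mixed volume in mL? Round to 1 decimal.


Total = 101.3 + 39.5 = 140.8 mL

140.8


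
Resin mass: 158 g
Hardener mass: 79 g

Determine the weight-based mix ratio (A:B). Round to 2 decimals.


Ratio = 158 / 79 = 2.00

2.00


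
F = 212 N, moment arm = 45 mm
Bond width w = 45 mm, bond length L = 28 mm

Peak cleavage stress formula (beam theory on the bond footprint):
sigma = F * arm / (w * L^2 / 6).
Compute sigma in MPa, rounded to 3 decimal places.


sigma = (212 * 45) / (45 * 784 / 6)
= 9540 * 6 / 35280
= 57240 / 35280
= 1.622 MPa

1.622


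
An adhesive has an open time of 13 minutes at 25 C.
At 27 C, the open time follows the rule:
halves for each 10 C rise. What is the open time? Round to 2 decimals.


Factor = 2^((27-25)/10) = 1.1487
Open time = 13 / 1.1487 = 11.32 min

11.32


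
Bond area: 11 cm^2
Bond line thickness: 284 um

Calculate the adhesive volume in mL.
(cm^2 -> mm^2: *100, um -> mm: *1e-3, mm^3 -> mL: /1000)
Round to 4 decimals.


V = 11*100 * 284*1e-3 / 1000
= 0.3124 mL

0.3124


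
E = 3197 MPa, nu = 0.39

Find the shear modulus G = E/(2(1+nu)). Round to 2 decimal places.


G = 3197 / (2 * 1.39)
= 1150.00 MPa

1150.00


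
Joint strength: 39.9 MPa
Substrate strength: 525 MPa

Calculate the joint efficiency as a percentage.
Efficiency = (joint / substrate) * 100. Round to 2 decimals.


Efficiency = (39.9 / 525) * 100 = 7.60%

7.60


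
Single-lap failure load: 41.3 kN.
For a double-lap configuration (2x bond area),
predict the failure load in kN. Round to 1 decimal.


Failure load = 41.3 * 2 = 82.6 kN

82.6


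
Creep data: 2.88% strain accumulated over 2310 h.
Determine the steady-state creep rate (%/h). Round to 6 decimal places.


Rate = 2.88 / 2310 = 0.001247 %/h

0.001247


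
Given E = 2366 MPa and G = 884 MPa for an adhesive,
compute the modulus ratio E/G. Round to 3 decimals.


E/G ratio = 2366 / 884 = 2.676

2.676


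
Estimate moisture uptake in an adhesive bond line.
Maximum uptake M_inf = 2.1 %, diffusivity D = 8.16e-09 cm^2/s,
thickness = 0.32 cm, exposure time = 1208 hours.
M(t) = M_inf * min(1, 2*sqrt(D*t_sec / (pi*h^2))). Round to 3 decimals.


Convert time: 1208 h = 4348800 s
ratio = min(1, 2*sqrt(8.16e-09*4348800/(pi*0.32^2)))
= 0.664255
M(t) = 2.1 * 0.664255 = 1.395%

1.395


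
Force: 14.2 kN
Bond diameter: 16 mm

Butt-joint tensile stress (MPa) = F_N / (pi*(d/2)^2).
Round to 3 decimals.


F_N = 14.2 * 1000 = 14200.0 N
A = pi*(8.0)^2 = 201.0619 mm^2
stress = 14200.0 / 201.0619 = 70.625 MPa

70.625


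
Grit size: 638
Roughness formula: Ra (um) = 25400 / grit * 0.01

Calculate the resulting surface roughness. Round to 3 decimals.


Ra = 25400 / 638 * 0.01
= 0.398 um

0.398


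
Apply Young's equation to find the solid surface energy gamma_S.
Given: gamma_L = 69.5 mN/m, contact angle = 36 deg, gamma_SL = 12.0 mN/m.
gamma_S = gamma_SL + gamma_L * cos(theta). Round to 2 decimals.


theta_rad = 36 * pi/180 = 0.628319
gamma_S = 12.0 + 69.5 * cos(0.628319)
= 68.23 mN/m

68.23


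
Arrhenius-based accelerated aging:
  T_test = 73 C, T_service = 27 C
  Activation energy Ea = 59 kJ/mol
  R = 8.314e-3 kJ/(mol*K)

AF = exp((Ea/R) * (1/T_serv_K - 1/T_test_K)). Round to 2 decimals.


T_test_K = 346.15, T_serv_K = 300.15
AF = exp((59/8.314e-3) * (1/300.15 - 1/346.15))
= 23.15

23.15


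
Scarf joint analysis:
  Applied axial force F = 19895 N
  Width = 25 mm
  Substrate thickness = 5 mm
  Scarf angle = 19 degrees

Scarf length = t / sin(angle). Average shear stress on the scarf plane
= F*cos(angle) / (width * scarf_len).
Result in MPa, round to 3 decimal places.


Scarf length = 5 / sin(19 deg) = 15.3578 mm
cos(19 deg) = 0.945519
Shear = 19895 * 0.945519 / (25 * 15.3578)
= 48.994 MPa

48.994


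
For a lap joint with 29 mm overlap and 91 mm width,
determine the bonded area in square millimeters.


Area = 29 * 91 = 2639 mm^2

2639


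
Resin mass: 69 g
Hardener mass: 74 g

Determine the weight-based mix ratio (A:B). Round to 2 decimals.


Ratio = 69 / 74 = 0.93

0.93


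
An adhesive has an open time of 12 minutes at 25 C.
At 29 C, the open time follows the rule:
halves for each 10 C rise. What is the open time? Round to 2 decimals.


Factor = 2^((29-25)/10) = 1.3195
Open time = 12 / 1.3195 = 9.09 min

9.09


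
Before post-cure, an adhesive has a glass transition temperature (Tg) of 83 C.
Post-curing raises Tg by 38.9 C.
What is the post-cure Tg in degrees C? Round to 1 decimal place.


Tg_post = Tg_base + delta_Tg
= 83 + 38.9
= 121.9 C

121.9


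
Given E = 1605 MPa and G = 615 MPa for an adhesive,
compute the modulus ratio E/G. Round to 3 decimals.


E/G ratio = 1605 / 615 = 2.610

2.610


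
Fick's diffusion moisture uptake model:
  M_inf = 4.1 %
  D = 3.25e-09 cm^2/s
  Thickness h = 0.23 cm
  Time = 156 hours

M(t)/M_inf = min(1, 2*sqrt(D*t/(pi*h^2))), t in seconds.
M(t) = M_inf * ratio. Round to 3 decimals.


t_sec = 156 * 3600 = 561600
ratio = 2*sqrt(3.25e-09*561600/(pi*0.23^2))
= min(1, 0.209596)
= 0.209596
M(t) = 4.1 * 0.209596 = 0.859 %

0.859


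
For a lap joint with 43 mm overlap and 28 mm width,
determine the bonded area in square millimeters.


Area = 43 * 28 = 1204 mm^2

1204


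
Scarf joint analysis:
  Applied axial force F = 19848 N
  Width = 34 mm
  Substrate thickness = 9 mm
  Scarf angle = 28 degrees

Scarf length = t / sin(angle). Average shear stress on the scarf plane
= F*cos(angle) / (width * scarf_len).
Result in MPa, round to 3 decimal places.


Scarf length = 9 / sin(28 deg) = 19.1705 mm
cos(28 deg) = 0.882948
Shear = 19848 * 0.882948 / (34 * 19.1705)
= 26.887 MPa

26.887


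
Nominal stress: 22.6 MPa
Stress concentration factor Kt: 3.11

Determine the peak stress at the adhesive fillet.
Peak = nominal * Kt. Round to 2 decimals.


Peak stress = 22.6 * 3.11
= 70.29 MPa

70.29


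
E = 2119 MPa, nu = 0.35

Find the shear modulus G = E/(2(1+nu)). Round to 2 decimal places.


G = 2119 / (2 * 1.35)
= 784.81 MPa

784.81


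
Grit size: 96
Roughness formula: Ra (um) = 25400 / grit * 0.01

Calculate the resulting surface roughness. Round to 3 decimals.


Ra = 25400 / 96 * 0.01
= 2.646 um

2.646


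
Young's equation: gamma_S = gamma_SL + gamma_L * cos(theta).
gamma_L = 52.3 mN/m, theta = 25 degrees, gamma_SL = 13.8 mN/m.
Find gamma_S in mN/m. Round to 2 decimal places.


cos(25 deg) = 0.906308
gamma_S = 13.8 + 52.3 * 0.906308
= 61.20 mN/m

61.20


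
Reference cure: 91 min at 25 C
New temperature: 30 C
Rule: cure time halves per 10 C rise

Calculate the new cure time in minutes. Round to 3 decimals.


factor = 2^((30-25)/10) = 1.4142
t_new = 91 / 1.4142 = 64.347 min

64.347


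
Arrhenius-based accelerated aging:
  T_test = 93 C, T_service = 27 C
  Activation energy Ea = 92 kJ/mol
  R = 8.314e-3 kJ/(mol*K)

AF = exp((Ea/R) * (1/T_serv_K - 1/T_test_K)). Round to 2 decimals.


T_test_K = 366.15, T_serv_K = 300.15
AF = exp((92/8.314e-3) * (1/300.15 - 1/366.15))
= 769.28

769.28


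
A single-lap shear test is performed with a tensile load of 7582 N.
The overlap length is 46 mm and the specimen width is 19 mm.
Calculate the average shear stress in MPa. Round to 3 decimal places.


Shear stress = F / (overlap * width)
= 7582 / (46 * 19)
= 7582 / 874
= 8.675 MPa

8.675


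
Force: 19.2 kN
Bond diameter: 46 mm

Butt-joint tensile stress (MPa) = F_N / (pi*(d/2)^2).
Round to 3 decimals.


F_N = 19.2 * 1000 = 19200.0 N
A = pi*(23.0)^2 = 1661.9025 mm^2
stress = 19200.0 / 1661.9025 = 11.553 MPa

11.553


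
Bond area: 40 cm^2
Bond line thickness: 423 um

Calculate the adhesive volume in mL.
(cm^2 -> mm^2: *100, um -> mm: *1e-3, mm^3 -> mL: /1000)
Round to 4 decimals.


V = 40*100 * 423*1e-3 / 1000
= 1.6920 mL

1.6920


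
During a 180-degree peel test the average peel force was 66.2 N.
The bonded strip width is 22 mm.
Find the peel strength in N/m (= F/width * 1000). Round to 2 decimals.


Peel strength = F/width * 1000
= 66.2 / 22 * 1000
= 3009.09 N/m

3009.09


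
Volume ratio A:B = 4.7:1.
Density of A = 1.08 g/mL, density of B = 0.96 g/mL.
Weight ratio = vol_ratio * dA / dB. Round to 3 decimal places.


Wt ratio = 4.7 * 1.08 / 0.96
= 5.288

5.288


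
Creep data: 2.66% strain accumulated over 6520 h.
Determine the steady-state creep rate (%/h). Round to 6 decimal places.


Rate = 2.66 / 6520 = 0.000408 %/h

0.000408


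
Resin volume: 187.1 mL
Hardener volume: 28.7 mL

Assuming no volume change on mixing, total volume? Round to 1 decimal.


V_total = 187.1 + 28.7 = 215.8 mL

215.8


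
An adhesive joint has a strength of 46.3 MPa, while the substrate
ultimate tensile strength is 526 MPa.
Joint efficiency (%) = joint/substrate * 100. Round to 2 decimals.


Efficiency = 46.3 / 526 * 100
= 8.80%

8.80


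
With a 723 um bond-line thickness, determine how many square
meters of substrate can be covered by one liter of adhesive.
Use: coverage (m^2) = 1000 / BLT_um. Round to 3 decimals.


Coverage = 1000 / 723 = 1.383 m^2

1.383


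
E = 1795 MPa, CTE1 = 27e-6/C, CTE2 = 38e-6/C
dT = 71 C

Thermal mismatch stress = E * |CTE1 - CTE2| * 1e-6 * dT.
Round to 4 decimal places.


= 1795 * 11e-6 * 71
= 1.4019 MPa

1.4019


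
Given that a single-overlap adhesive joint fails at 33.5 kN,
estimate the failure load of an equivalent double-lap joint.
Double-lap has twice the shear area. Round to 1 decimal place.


Double-lap factor = 2
Expected load = 33.5 * 2 = 67.0 kN

67.0


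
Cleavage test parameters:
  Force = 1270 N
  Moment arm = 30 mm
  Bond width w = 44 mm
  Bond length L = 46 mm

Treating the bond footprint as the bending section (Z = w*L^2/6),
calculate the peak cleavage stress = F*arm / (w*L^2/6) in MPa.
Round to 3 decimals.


M = 1270 * 30 = 38100 N*mm
Z = 44 * 46^2 / 6 = 93104 / 6 mm^3
sigma = M / Z = 6 * 38100 / 93104 = 228600 / 93104
= 2.455 MPa

2.455


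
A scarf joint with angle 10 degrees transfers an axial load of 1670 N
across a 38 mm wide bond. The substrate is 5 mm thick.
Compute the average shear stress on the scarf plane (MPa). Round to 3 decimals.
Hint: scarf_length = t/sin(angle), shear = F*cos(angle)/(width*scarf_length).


scarf_length = 5 / sin(10 deg) = 28.7939 mm
cos(10 deg) = 0.984808
shear stress = 1670 * 0.984808 / (38 * 28.7939)
= 1.503 MPa

1.503


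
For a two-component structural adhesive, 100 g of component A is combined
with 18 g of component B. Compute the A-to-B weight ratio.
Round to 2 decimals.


Weight ratio A:B = 100 / 18
= 5.56

5.56


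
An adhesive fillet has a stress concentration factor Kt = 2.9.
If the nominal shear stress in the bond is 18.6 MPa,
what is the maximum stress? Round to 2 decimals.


Max stress = 18.6 * 2.9 = 53.94 MPa

53.94


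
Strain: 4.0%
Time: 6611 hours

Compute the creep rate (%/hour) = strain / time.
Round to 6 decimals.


Creep rate = 4.0 / 6611
= 0.000605 %/h

0.000605
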